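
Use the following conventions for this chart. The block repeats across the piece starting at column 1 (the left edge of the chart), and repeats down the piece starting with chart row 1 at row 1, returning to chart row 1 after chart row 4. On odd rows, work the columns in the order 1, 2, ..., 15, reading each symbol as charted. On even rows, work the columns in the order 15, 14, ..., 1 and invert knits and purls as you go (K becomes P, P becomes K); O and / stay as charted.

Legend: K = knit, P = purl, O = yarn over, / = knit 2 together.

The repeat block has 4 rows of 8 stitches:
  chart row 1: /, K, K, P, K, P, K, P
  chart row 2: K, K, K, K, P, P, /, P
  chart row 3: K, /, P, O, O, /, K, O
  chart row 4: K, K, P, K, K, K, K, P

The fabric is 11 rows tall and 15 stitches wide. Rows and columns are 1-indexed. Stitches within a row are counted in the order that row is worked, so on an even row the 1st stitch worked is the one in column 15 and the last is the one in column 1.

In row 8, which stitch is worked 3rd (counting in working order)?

Stitch:
P

Derivation:
Row 8 uses chart row ((8-1) mod 4)+1 = 4. Row 8 is even, so WS.
Chart row 4 tiled across columns 1-15: K K P K K K K P K K P K K K K
WS: work from column 15 back to column 1 (reverse the tiled row), swapping K<->P (O and / unchanged).
Row 8 as worked: P P P P K P P K P P P P K P P
Stitch 3 in working order -> P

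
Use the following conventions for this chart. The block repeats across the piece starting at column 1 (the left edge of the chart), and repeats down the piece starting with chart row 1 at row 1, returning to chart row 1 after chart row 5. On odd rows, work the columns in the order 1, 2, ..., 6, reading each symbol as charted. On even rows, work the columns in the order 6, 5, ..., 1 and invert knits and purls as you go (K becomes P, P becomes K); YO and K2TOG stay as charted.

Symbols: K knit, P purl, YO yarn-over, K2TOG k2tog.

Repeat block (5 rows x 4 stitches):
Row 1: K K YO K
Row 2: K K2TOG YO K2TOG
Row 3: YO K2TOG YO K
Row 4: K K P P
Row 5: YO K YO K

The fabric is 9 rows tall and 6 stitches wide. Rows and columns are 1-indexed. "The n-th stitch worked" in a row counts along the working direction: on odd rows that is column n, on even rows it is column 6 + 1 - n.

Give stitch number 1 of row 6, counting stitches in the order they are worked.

== STITCH ==
P

Derivation:
Row 6 uses chart row ((6-1) mod 5)+1 = 1. Row 6 is even, so WS.
Chart row 1 tiled across columns 1-6: K K YO K K K
WS row: flip the tiled sequence (start at column 6) and apply K<->P; YO and K2TOG stay.
Row 6 as worked: P P P YO P P
Counting 1 along the worked row gives P.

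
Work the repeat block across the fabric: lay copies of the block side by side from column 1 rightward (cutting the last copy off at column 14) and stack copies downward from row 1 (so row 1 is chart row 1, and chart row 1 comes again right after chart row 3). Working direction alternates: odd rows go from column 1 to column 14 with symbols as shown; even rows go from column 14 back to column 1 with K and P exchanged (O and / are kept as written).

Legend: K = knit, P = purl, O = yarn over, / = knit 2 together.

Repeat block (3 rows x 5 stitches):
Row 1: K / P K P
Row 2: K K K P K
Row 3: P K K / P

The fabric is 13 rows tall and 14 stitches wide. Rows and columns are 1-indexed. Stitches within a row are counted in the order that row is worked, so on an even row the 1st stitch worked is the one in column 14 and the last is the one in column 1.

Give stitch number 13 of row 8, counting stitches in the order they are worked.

Row 8: (8-1) mod 3 = 1, so use chart row 2. Even row -> WS.
Chart row 2 tiled across columns 1-14: K K K P K K K K P K K K K P
WS row: flip the tiled sequence (start at column 14) and apply K<->P; O and / stay.
Row 8 as worked: K P P P P K P P P P K P P P
The 13th stitch worked is P.

Stitch:
P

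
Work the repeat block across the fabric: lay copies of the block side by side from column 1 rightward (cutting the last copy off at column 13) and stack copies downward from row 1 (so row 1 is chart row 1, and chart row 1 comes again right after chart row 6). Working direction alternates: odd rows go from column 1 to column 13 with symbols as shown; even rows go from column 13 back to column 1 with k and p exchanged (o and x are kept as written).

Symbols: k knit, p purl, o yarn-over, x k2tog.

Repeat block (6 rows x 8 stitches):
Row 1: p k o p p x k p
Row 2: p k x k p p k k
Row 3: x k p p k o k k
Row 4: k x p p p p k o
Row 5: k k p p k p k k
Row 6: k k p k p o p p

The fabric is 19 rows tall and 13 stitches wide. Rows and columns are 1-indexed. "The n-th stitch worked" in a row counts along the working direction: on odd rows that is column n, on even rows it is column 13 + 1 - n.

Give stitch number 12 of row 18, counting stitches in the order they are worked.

Row 18: (18-1) mod 6 = 5, so use chart row 6. Even row -> WS.
Chart row 6 tiled across columns 1-13: k k p k p o p p k k p k p
WS: work from column 13 back to column 1 (reverse the tiled row), swapping k<->p (o and x unchanged).
Row 18 as worked: k p k p p k k o k p k p p
Stitch 12 in working order -> p

Result:
p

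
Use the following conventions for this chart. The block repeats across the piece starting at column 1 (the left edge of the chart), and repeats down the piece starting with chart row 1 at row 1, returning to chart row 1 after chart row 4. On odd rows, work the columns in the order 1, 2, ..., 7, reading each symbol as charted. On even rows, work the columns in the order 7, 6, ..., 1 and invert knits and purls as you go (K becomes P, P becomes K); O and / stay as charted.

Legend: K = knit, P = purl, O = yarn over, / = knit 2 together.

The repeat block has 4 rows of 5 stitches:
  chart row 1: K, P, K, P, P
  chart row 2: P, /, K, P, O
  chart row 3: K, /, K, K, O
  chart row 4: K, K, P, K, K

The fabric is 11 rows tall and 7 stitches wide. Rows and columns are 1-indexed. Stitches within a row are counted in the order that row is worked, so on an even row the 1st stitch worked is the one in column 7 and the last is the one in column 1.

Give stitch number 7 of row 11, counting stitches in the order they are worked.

Row 11: (11-1) mod 4 = 2, so use chart row 3. Odd row -> RS.
Chart row 3 tiled across columns 1-7: K / K K O K /
Right side: take the tiled row as-is (worked left to right from column 1).
The 7th stitch worked is /.

Result:
/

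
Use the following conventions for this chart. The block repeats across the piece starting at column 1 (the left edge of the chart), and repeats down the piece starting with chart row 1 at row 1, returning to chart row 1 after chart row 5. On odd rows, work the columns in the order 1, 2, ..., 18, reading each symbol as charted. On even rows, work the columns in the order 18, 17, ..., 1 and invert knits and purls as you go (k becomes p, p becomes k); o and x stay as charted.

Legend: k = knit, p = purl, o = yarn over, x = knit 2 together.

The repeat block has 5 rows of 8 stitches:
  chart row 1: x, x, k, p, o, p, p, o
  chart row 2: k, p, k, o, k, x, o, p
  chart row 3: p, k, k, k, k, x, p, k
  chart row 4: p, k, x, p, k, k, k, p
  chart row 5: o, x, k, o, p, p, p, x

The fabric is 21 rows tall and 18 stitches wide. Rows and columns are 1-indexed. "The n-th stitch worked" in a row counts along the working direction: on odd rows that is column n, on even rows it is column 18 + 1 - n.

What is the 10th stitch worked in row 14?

Stitch:
k

Derivation:
For row 14: chart row = ((14-1) mod 5) + 1 = 4; this is a WS (even) row.
Chart row 4 tiled across columns 1-18: p k x p k k k p p k x p k k k p p k
Wrong side: read the tiled row from column 18 down to 1 and exchange k with p (leave o, x).
Row 14 as worked: p k k p p p k x p k k p p p k x p k
The 10th stitch worked is k.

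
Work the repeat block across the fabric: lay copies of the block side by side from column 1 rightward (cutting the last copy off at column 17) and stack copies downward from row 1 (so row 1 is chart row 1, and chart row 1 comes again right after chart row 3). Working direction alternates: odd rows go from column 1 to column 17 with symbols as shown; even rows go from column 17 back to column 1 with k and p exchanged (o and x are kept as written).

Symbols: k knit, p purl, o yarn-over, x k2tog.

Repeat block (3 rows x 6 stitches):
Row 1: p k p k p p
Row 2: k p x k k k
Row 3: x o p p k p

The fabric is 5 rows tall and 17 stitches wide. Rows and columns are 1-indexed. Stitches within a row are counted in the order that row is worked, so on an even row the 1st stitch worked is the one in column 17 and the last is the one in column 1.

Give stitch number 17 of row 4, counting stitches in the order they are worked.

Result:
k

Derivation:
Row 4: (4-1) mod 3 = 0, so use chart row 1. Even row -> WS.
Chart row 1 tiled across columns 1-17: p k p k p p p k p k p p p k p k p
Wrong side: read the tiled row from column 17 down to 1 and exchange k with p (leave o, x).
Row 4 as worked: k p k p k k k p k p k k k p k p k
Stitch 17 in working order -> k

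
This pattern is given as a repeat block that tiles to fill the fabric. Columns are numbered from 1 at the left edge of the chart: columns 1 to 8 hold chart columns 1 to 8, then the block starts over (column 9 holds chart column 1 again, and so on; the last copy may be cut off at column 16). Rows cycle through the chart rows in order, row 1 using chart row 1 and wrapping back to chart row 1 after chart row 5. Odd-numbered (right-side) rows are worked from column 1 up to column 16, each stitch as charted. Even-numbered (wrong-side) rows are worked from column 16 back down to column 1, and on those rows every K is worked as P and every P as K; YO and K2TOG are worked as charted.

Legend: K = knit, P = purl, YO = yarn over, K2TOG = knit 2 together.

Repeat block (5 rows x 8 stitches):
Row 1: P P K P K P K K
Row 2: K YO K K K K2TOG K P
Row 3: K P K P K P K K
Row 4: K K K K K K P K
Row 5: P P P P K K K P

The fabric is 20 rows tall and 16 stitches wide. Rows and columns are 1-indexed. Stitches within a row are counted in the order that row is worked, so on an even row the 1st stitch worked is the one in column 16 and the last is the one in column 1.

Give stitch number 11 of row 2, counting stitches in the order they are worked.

Row 2: (2-1) mod 5 = 1, so use chart row 2. Even row -> WS.
Chart row 2 tiled across columns 1-16: K YO K K K K2TOG K P K YO K K K K2TOG K P
WS row: flip the tiled sequence (start at column 16) and apply K<->P; YO and K2TOG stay.
Row 2 as worked: K P K2TOG P P P YO P K P K2TOG P P P YO P
Counting 11 along the worked row gives K2TOG.

Stitch:
K2TOG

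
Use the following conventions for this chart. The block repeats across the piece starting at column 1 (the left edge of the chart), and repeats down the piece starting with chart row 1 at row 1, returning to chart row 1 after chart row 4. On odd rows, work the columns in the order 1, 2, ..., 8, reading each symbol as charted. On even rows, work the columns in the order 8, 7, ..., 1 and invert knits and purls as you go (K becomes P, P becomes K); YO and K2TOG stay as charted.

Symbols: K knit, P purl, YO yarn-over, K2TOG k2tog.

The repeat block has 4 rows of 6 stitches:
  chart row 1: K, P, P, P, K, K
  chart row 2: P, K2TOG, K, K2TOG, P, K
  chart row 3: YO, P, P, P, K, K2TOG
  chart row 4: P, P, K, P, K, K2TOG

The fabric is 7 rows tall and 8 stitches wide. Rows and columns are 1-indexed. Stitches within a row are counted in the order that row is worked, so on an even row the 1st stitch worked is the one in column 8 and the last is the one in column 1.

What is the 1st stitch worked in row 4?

Row 4 uses chart row ((4-1) mod 4)+1 = 4. Row 4 is even, so WS.
Chart row 4 tiled across columns 1-8: P P K P K K2TOG P P
Wrong side: read the tiled row from column 8 down to 1 and exchange K with P (leave YO, K2TOG).
Row 4 as worked: K K K2TOG P K P K K
Counting 1 along the worked row gives K.

Stitch:
K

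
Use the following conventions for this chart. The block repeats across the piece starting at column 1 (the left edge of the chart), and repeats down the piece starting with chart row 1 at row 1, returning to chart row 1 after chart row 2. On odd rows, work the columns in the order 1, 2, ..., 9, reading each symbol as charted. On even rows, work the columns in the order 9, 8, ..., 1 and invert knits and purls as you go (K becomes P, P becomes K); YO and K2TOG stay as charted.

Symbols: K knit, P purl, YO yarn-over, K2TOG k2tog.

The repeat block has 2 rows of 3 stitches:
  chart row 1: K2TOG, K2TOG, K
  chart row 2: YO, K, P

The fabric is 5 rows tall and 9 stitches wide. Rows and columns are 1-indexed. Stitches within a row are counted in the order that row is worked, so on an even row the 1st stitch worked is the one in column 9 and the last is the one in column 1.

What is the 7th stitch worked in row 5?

Row 5 uses chart row ((5-1) mod 2)+1 = 1. Row 5 is odd, so RS.
Chart row 1 tiled across columns 1-9: K2TOG K2TOG K K2TOG K2TOG K K2TOG K2TOG K
Right side: take the tiled row as-is (worked left to right from column 1).
Stitch 7 in working order -> K2TOG

Result:
K2TOG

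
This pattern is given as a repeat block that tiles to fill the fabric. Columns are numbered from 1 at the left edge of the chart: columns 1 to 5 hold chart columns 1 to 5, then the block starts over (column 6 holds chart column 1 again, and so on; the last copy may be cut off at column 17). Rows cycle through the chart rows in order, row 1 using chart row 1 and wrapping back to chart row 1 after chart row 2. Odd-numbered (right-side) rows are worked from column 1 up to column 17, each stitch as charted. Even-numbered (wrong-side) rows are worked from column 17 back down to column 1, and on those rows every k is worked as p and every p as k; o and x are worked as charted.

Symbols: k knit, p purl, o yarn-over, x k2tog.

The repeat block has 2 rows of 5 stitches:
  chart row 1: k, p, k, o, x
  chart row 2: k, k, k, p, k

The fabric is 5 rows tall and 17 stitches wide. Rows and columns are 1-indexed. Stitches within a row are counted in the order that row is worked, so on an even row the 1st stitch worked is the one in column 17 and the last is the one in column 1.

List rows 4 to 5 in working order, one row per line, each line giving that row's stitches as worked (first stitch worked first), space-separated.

Rows as worked:
p p p k p p p p k p p p p k p p p
k p k o x k p k o x k p k o x k p

Derivation:
Row 4: chart row 2, WS - tiled (columns 1-17): k k k p k k k k p k k k k p k k k; work from column 17 back to 1 with k<->p swapped.
Row 5: chart row 1, RS - tile across columns 1-17 and work as-is.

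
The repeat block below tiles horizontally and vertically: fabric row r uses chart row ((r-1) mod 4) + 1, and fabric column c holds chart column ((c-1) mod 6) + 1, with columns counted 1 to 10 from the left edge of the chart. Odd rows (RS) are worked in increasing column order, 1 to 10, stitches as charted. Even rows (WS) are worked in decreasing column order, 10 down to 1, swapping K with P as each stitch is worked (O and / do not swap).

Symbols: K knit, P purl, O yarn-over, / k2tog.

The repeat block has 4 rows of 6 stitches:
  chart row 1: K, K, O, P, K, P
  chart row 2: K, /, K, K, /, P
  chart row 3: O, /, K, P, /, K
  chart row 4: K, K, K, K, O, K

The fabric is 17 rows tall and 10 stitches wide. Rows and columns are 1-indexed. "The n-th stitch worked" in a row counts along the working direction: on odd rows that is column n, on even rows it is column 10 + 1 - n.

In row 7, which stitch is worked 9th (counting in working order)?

== STITCH ==
K

Derivation:
For row 7: chart row = ((7-1) mod 4) + 1 = 3; this is a RS (odd) row.
Chart row 3 tiled across columns 1-10: O / K P / K O / K P
Right side: take the tiled row as-is (worked left to right from column 1).
Stitch 9 in working order -> K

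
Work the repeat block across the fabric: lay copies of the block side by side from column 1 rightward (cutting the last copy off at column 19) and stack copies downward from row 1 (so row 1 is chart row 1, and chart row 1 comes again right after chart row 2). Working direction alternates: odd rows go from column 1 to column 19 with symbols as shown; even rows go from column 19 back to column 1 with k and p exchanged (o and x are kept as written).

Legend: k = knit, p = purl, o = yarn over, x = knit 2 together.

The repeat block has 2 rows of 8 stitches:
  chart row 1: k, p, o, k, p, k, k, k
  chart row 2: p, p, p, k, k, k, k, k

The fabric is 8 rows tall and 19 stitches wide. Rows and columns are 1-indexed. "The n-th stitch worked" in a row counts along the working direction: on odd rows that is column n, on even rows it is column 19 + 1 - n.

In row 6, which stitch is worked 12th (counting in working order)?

Row 6 uses chart row ((6-1) mod 2)+1 = 2. Row 6 is even, so WS.
Chart row 2 tiled across columns 1-19: p p p k k k k k p p p k k k k k p p p
WS: work from column 19 back to column 1 (reverse the tiled row), swapping k<->p (o and x unchanged).
Row 6 as worked: k k k p p p p p k k k p p p p p k k k
Counting 12 along the worked row gives p.

== STITCH ==
p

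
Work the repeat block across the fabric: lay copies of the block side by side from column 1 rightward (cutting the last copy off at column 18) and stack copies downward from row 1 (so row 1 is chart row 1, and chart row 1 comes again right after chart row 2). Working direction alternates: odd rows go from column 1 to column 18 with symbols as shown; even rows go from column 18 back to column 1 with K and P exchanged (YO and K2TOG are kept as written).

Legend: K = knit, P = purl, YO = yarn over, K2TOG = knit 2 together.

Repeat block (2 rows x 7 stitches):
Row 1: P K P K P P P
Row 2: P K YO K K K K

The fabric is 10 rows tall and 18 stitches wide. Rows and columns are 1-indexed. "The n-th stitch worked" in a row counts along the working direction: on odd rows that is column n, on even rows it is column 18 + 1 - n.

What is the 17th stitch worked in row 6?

Row 6 uses chart row ((6-1) mod 2)+1 = 2. Row 6 is even, so WS.
Chart row 2 tiled across columns 1-18: P K YO K K K K P K YO K K K K P K YO K
WS: work from column 18 back to column 1 (reverse the tiled row), swapping K<->P (YO and K2TOG unchanged).
Row 6 as worked: P YO P K P P P P YO P K P P P P YO P K
Counting 17 along the worked row gives P.

Result:
P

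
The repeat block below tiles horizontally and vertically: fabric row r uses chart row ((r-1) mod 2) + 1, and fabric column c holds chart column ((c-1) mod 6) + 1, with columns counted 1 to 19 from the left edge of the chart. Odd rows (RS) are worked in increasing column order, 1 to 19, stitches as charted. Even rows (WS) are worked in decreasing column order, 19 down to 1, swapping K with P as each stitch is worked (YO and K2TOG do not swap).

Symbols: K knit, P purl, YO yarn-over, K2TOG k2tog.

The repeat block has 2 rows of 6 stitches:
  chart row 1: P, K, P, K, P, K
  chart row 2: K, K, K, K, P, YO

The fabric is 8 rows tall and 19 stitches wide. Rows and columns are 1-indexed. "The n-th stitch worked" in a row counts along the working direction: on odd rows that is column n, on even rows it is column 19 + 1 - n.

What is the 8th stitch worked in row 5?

For row 5: chart row = ((5-1) mod 2) + 1 = 1; this is a RS (odd) row.
Chart row 1 tiled across columns 1-19: P K P K P K P K P K P K P K P K P K P
Right side: take the tiled row as-is (worked left to right from column 1).
Stitch 8 in working order -> K

Result:
K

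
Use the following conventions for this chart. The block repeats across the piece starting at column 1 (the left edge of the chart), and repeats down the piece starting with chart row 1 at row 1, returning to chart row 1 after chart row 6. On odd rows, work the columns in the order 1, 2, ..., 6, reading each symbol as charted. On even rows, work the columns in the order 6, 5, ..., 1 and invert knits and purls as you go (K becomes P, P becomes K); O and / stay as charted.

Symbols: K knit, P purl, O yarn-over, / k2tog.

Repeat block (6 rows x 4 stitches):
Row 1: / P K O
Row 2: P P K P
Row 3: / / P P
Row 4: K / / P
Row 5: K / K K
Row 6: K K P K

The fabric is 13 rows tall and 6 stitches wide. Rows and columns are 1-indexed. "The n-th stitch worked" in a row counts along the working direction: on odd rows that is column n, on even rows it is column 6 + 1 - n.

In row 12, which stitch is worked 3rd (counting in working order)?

Result:
P

Derivation:
For row 12: chart row = ((12-1) mod 6) + 1 = 6; this is a WS (even) row.
Chart row 6 tiled across columns 1-6: K K P K K K
WS row: flip the tiled sequence (start at column 6) and apply K<->P; O and / stay.
Row 12 as worked: P P P K P P
Stitch 3 in working order -> P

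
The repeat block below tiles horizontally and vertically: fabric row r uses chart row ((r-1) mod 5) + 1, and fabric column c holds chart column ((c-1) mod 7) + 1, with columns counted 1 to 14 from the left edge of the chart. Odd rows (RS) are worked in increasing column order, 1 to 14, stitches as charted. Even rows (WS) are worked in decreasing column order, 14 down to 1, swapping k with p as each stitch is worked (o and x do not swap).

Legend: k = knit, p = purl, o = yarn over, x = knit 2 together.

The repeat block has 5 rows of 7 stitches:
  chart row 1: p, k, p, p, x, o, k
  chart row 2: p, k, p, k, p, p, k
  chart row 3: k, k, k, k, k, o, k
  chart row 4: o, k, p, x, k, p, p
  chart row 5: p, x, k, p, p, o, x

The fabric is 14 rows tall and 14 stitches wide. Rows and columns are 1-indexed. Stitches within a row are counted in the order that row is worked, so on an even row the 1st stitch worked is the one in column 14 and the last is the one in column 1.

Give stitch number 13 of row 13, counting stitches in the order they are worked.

Row 13 uses chart row ((13-1) mod 5)+1 = 3. Row 13 is odd, so RS.
Chart row 3 tiled across columns 1-14: k k k k k o k k k k k k o k
RS row: no reversal, no swap; stitch n worked = column n.
Stitch 13 in working order -> o

== STITCH ==
o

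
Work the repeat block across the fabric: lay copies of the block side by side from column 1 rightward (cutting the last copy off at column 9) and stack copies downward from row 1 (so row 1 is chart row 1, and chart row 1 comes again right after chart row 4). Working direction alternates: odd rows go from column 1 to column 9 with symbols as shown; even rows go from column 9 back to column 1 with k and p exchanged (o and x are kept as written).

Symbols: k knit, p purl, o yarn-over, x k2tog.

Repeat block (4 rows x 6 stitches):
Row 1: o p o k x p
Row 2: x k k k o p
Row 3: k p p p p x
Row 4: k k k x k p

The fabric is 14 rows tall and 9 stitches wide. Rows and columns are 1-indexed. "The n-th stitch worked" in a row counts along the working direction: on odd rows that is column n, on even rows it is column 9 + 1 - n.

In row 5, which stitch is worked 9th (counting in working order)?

Result:
o

Derivation:
For row 5: chart row = ((5-1) mod 4) + 1 = 1; this is a RS (odd) row.
Chart row 1 tiled across columns 1-9: o p o k x p o p o
RS row: no reversal, no swap; stitch n worked = column n.
The 9th stitch worked is o.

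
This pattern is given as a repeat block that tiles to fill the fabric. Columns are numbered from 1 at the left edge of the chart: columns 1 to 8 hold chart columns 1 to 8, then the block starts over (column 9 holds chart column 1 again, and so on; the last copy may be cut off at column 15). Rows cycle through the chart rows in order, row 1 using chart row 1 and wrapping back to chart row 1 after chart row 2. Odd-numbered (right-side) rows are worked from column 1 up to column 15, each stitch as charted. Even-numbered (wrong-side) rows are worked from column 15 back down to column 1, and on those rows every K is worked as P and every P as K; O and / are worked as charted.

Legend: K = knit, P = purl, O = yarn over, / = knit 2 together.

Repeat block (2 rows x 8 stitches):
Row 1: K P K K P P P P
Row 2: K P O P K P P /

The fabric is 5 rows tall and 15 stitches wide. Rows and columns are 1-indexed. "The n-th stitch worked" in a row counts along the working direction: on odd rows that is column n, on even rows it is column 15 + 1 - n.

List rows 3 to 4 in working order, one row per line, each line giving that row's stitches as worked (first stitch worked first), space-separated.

Result:
K P K K P P P P K P K K P P P
K K P K O K P / K K P K O K P

Derivation:
Row 3: chart row 1, RS - tile across columns 1-15 and work as-is.
Row 4: chart row 2, WS - tiled (columns 1-15): K P O P K P P / K P O P K P P; work from column 15 back to 1 with K<->P swapped.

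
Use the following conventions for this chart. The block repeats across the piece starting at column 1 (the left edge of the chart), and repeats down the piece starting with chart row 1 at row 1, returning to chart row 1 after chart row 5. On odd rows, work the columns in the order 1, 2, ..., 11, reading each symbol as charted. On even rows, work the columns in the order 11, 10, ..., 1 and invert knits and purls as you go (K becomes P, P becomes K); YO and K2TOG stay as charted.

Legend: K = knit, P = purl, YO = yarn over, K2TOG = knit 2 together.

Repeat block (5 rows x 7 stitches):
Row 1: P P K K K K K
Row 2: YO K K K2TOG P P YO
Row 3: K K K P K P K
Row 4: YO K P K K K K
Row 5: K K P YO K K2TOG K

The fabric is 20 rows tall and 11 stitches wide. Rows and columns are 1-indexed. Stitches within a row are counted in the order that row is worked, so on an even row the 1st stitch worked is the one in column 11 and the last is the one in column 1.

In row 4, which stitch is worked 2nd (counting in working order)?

Stitch:
K

Derivation:
For row 4: chart row = ((4-1) mod 5) + 1 = 4; this is a WS (even) row.
Chart row 4 tiled across columns 1-11: YO K P K K K K YO K P K
WS: work from column 11 back to column 1 (reverse the tiled row), swapping K<->P (YO and K2TOG unchanged).
Row 4 as worked: P K P YO P P P P K P YO
The 2nd stitch worked is K.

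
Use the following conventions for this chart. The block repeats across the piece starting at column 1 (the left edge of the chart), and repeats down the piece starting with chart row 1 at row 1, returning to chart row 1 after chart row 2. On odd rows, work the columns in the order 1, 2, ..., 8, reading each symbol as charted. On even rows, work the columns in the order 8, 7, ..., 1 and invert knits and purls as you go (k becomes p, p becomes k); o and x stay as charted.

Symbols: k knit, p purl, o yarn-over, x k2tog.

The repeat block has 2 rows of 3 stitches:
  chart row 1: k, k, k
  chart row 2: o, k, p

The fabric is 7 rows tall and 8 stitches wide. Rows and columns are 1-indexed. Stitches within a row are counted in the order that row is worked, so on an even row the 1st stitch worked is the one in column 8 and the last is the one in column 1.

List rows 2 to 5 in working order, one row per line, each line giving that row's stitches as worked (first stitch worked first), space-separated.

Row 2: chart row 2, WS - tiled (columns 1-8): o k p o k p o k; work from column 8 back to 1 with k<->p swapped.
Row 3: chart row 1, RS - tile across columns 1-8 and work as-is.
Row 4: chart row 2, WS - tiled (columns 1-8): o k p o k p o k; work from column 8 back to 1 with k<->p swapped.
Row 5: chart row 1, RS - tile across columns 1-8 and work as-is.

== ROWS AS WORKED ==
p o k p o k p o
k k k k k k k k
p o k p o k p o
k k k k k k k k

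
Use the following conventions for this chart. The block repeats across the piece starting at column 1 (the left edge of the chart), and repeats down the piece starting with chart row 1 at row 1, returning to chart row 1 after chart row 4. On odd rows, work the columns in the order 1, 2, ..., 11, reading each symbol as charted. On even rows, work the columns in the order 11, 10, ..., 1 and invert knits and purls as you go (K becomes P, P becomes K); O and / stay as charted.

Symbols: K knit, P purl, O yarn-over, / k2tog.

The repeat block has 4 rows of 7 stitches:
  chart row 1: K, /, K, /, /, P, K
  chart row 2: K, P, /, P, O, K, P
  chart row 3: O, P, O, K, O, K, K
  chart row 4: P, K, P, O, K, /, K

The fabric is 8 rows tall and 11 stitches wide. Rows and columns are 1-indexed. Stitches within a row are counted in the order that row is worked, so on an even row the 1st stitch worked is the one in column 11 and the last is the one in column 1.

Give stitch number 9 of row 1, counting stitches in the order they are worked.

Result:
/

Derivation:
For row 1: chart row = ((1-1) mod 4) + 1 = 1; this is a RS (odd) row.
Chart row 1 tiled across columns 1-11: K / K / / P K K / K /
RS: work column 1 to column 11, symbols as charted — the tiled row is the row as worked.
Counting 9 along the worked row gives /.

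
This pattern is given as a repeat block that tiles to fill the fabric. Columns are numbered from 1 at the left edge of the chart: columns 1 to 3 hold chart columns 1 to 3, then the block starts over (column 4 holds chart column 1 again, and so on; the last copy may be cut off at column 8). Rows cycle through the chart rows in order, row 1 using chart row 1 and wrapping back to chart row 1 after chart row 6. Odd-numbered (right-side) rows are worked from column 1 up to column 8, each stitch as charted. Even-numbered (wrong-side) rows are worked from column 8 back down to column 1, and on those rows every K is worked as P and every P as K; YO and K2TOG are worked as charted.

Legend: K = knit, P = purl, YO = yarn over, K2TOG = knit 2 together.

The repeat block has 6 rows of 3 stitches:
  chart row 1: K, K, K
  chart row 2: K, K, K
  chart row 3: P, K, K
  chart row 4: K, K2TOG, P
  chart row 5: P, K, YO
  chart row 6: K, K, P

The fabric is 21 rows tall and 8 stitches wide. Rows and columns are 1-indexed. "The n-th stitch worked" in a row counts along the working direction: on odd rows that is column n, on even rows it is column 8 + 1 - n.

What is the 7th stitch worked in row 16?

== STITCH ==
K2TOG

Derivation:
Row 16 uses chart row ((16-1) mod 6)+1 = 4. Row 16 is even, so WS.
Chart row 4 tiled across columns 1-8: K K2TOG P K K2TOG P K K2TOG
Wrong side: read the tiled row from column 8 down to 1 and exchange K with P (leave YO, K2TOG).
Row 16 as worked: K2TOG P K K2TOG P K K2TOG P
Stitch 7 in working order -> K2TOG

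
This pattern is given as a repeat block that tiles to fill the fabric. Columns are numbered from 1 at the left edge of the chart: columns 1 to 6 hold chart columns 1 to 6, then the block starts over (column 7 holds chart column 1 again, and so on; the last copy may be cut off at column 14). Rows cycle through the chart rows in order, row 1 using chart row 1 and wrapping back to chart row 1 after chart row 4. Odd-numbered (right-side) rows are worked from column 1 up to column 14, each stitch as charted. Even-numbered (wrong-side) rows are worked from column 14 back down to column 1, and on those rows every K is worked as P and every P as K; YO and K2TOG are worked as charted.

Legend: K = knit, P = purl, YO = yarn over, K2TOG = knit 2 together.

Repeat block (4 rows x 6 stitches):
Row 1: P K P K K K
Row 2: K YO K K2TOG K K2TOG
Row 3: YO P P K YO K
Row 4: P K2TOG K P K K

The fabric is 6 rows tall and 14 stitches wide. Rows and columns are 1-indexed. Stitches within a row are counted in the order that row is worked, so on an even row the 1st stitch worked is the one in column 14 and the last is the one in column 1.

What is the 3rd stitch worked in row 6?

Row 6: (6-1) mod 4 = 1, so use chart row 2. Even row -> WS.
Chart row 2 tiled across columns 1-14: K YO K K2TOG K K2TOG K YO K K2TOG K K2TOG K YO
WS row: flip the tiled sequence (start at column 14) and apply K<->P; YO and K2TOG stay.
Row 6 as worked: YO P K2TOG P K2TOG P YO P K2TOG P K2TOG P YO P
Stitch 3 in working order -> K2TOG

Stitch:
K2TOG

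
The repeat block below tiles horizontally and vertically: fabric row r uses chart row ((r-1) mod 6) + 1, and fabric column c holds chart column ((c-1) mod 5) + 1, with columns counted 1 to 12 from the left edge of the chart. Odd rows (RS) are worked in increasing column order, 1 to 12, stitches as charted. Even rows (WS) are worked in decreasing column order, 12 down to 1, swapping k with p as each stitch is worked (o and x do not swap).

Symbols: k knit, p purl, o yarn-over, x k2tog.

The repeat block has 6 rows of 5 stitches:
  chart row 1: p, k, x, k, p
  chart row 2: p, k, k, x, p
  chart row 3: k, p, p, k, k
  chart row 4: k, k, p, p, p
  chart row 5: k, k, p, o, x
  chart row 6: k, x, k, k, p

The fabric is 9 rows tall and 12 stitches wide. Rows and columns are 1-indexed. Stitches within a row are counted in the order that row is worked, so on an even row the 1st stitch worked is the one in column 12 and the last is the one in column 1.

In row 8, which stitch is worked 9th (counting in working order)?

Result:
x

Derivation:
Row 8: (8-1) mod 6 = 1, so use chart row 2. Even row -> WS.
Chart row 2 tiled across columns 1-12: p k k x p p k k x p p k
WS: work from column 12 back to column 1 (reverse the tiled row), swapping k<->p (o and x unchanged).
Row 8 as worked: p k k x p p k k x p p k
The 9th stitch worked is x.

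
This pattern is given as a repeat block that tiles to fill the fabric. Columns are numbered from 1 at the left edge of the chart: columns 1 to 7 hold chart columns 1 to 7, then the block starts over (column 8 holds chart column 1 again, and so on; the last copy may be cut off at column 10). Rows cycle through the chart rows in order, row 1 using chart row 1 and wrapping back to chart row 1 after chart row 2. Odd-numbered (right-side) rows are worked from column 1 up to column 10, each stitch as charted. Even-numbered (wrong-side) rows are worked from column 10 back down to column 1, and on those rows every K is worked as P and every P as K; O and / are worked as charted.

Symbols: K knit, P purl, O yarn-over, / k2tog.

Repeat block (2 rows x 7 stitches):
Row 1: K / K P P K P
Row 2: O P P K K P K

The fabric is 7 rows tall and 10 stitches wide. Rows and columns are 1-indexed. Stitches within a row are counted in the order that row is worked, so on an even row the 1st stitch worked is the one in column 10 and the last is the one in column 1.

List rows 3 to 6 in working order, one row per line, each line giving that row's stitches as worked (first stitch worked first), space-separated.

Row 3: chart row 1, RS - tile across columns 1-10 and work as-is.
Row 4: chart row 2, WS - tiled (columns 1-10): O P P K K P K O P P; work from column 10 back to 1 with K<->P swapped.
Row 5: chart row 1, RS - tile across columns 1-10 and work as-is.
Row 6: chart row 2, WS - tiled (columns 1-10): O P P K K P K O P P; work from column 10 back to 1 with K<->P swapped.

Result:
K / K P P K P K / K
K K O P K P P K K O
K / K P P K P K / K
K K O P K P P K K O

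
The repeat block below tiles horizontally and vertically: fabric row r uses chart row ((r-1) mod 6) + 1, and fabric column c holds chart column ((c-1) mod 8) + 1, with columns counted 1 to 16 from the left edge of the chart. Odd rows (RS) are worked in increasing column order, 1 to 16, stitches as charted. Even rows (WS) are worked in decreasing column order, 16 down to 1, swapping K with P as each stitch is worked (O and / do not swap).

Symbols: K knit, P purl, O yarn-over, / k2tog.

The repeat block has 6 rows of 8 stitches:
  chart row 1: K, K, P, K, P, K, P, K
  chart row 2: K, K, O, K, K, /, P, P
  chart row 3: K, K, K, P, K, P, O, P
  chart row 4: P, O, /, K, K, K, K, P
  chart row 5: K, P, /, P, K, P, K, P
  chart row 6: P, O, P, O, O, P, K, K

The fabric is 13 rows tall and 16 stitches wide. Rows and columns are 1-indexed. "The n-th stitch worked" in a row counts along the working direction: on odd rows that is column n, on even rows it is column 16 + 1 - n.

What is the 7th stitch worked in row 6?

Result:
O

Derivation:
Row 6 uses chart row ((6-1) mod 6)+1 = 6. Row 6 is even, so WS.
Chart row 6 tiled across columns 1-16: P O P O O P K K P O P O O P K K
WS row: flip the tiled sequence (start at column 16) and apply K<->P; O and / stay.
Row 6 as worked: P P K O O K O K P P K O O K O K
The 7th stitch worked is O.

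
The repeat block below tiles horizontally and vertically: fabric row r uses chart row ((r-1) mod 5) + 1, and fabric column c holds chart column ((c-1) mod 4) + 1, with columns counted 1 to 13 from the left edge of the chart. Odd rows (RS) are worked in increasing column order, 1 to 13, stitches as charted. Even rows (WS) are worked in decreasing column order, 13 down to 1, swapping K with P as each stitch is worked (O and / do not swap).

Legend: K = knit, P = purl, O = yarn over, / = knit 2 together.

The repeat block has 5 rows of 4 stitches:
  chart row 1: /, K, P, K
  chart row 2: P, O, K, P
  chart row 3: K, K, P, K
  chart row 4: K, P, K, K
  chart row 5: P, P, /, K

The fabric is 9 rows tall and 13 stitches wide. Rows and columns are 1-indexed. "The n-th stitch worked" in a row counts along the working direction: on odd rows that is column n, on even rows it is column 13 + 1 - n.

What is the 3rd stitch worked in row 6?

Stitch:
K

Derivation:
Row 6: (6-1) mod 5 = 0, so use chart row 1. Even row -> WS.
Chart row 1 tiled across columns 1-13: / K P K / K P K / K P K /
WS row: flip the tiled sequence (start at column 13) and apply K<->P; O and / stay.
Row 6 as worked: / P K P / P K P / P K P /
Counting 3 along the worked row gives K.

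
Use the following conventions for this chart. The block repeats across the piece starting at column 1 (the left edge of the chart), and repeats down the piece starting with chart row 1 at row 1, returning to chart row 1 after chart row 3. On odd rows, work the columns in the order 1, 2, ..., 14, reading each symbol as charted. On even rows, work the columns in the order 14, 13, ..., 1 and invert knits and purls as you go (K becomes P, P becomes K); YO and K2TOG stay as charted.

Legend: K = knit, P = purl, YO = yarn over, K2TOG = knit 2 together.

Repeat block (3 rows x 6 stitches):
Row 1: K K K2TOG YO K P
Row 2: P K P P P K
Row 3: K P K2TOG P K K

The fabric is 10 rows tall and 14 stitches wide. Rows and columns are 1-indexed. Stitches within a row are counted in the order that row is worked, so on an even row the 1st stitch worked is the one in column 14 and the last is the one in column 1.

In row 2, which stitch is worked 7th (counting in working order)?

Result:
P

Derivation:
For row 2: chart row = ((2-1) mod 3) + 1 = 2; this is a WS (even) row.
Chart row 2 tiled across columns 1-14: P K P P P K P K P P P K P K
Wrong side: read the tiled row from column 14 down to 1 and exchange K with P (leave YO, K2TOG).
Row 2 as worked: P K P K K K P K P K K K P K
The 7th stitch worked is P.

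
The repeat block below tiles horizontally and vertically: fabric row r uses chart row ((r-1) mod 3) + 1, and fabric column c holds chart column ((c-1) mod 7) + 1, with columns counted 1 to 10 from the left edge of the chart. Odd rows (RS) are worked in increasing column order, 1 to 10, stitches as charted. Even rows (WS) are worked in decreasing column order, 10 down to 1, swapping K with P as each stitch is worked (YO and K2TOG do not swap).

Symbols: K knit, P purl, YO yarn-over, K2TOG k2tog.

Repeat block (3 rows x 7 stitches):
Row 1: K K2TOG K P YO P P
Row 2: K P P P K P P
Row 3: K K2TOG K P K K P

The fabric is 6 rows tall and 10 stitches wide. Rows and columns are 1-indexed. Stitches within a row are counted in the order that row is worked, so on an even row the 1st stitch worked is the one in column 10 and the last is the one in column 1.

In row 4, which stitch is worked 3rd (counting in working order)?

For row 4: chart row = ((4-1) mod 3) + 1 = 1; this is a WS (even) row.
Chart row 1 tiled across columns 1-10: K K2TOG K P YO P P K K2TOG K
WS: work from column 10 back to column 1 (reverse the tiled row), swapping K<->P (YO and K2TOG unchanged).
Row 4 as worked: P K2TOG P K K YO K P K2TOG P
The 3rd stitch worked is P.

Stitch:
P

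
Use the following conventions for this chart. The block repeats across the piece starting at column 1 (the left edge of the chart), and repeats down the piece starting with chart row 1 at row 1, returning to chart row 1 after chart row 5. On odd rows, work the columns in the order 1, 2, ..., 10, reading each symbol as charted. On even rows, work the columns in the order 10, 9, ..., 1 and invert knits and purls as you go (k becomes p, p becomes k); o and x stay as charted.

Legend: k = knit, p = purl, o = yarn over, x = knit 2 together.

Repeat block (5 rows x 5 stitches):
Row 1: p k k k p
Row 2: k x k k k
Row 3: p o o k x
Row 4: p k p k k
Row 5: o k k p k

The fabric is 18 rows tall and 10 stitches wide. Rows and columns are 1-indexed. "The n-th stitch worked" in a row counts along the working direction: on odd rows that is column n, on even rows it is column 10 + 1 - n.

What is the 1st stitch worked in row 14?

Stitch:
p

Derivation:
Row 14 uses chart row ((14-1) mod 5)+1 = 4. Row 14 is even, so WS.
Chart row 4 tiled across columns 1-10: p k p k k p k p k k
Wrong side: read the tiled row from column 10 down to 1 and exchange k with p (leave o, x).
Row 14 as worked: p p k p k p p k p k
Stitch 1 in working order -> p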